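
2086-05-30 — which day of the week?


Date: May 30, 2086
Anchor: Jan 1, 2086. With p = 2086 - 1 = 2085: (p + p//4 - p//100 + p//400) mod 7 = (2085 + 521 - 20 + 5) mod 7 = 2591 mod 7 = 1 -> Tuesday (Mon=0 ... Sun=6)
Days before May (Jan-Apr): 120; offset = 120 + 30 - 1 = 149
Weekday index = (1 + 149) mod 7 = 3

Day of the week: Thursday


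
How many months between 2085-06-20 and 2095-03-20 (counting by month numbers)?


From June 2085 to March 2095
10 years * 12 = 120 months, minus 3 months = 117

117 months


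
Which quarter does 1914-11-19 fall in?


Month: November (month 11)
Q1: Jan-Mar, Q2: Apr-Jun, Q3: Jul-Sep, Q4: Oct-Dec

Q4


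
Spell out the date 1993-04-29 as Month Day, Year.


ISO 1993-04-29 parses as year=1993, month=04, day=29
Month 4 -> April

April 29, 1993


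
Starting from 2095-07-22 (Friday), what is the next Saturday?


Current: Friday
Target: Saturday
Days ahead: 1

Next Saturday: 2095-07-23


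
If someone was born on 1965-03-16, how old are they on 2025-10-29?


Birth: 1965-03-16
Reference: 2025-10-29
Year difference: 2025 - 1965 = 60

60 years old


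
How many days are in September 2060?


September 2060

30 days


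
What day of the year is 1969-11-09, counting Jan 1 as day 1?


Date: November 9, 1969
Days in months 1 through 10: 304
Plus 9 days in November

Day of year: 313


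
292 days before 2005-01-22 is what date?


Start: 2005-01-22, subtract 292 days
Back 22 days from January 22 reaches December 31, 2004 -> 270 left
December 2004 has 31 days -> back to November 30, 2004 -> 239 left
November 2004 has 30 days -> back to October 31, 2004 -> 209 left
October 2004 has 31 days -> back to September 30, 2004 -> 178 left
September 2004 has 30 days -> back to August 31, 2004 -> 148 left
August 2004 has 31 days -> back to July 31, 2004 -> 117 left
July 2004 has 31 days -> back to June 30, 2004 -> 86 left
June 2004 has 30 days -> back to May 31, 2004 -> 56 left
May 2004 has 31 days -> back to April 30, 2004 -> 25 left
April 2004: 30 - 25 = 5 -> lands on April 5

Result: 2004-04-05


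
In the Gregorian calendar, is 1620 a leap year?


Gregorian leap year rule: divisible by 4, but not by 100, unless also by 400.
1620 is divisible by 4 but not 100 -> leap year

Yes


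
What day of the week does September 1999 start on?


Target: September 1, 1999
Anchor: Jan 1, 1999. With p = 1999 - 1 = 1998: (p + p//4 - p//100 + p//400) mod 7 = (1998 + 499 - 19 + 4) mod 7 = 2482 mod 7 = 4 -> Friday (Mon=0 ... Sun=6)
Days before September (Jan-Aug): 243 days
Weekday index = (4 + 243) mod 7 = 2

Wednesday


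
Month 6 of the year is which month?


Month 6 of 12

June


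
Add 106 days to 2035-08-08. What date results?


Start: 2035-08-08, add 106 days
August 2035 has 31 days: 31 - 8 = 23 days to August 31 -> 83 left
September 2035 has 30 days -> 53 left
October 2035 has 31 days -> 22 left
November 2035: 22 <= 30 -> lands on November 22

Result: 2035-11-22


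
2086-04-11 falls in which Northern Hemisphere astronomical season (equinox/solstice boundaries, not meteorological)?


Date: April 11
Astronomical Spring (approx.; exact equinox/solstice day varies by year): March 20 to June 20
April 11 falls within the Spring window

Spring


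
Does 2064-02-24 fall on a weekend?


Anchor: Jan 1, 2064. With p = 2064 - 1 = 2063: (p + p//4 - p//100 + p//400) mod 7 = (2063 + 515 - 20 + 5) mod 7 = 2563 mod 7 = 1 -> Tuesday (Mon=0 ... Sun=6)
Day of year: 55; offset = 54
Weekday index = (1 + 54) mod 7 = 6 -> Sunday
Weekend days: Saturday, Sunday

Yes


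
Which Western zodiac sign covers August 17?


Date: August 17
Conventional tropical zodiac dates: Leo from July 23 onward; Virgo starts August 23
August 17 falls within the Leo range

Leo


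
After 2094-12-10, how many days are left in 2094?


Day of year: 344 of 365
Remaining = 365 - 344

21 days


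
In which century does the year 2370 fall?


Century = (year - 1) // 100 + 1
= (2370 - 1) // 100 + 1
= 2369 // 100 + 1
= 23 + 1

24th century


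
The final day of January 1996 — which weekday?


January 1996 has 31 days
Anchor: Jan 1, 1996. With p = 1996 - 1 = 1995: (p + p//4 - p//100 + p//400) mod 7 = (1995 + 498 - 19 + 4) mod 7 = 2478 mod 7 = 0 -> Monday (Mon=0 ... Sun=6)
January 1 is the anchor itself -> Monday
Last day offset: 31 - 1 = 30 days
Weekday index = (0 + 30) mod 7 = 2

Wednesday, January 31


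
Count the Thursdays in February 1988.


February 1988 has 29 days
Anchor: Jan 1, 1988. With p = 1988 - 1 = 1987: (p + p//4 - p//100 + p//400) mod 7 = (1987 + 496 - 19 + 4) mod 7 = 2468 mod 7 = 4 -> Friday (Mon=0 ... Sun=6)
Days before February (Jan): 31; February 1 index = (4 + 31) mod 7 = 0 -> Monday
First Thursday is February 4
Thursdays: 4, 11, 18, 25

4 Thursdays


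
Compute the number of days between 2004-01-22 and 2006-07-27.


From 2004-01-22 to 2006-07-27
2004-01-22: day of year = 22
2006-07-27: days before July = 31 + 28 + 31 + 30 + 31 + 30 = 181 (2006 is not a leap year); day of year = 181 + 27 = 208
Rest of 2004: 366 - 22 = 344
Full years 2005 (365): 365
Total = 344 + 365 + 208 = 917

917 days


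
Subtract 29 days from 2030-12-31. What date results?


Start: 2030-12-31, subtract 29 days
31 - 29 = 2 stays within December 2030

Result: 2030-12-02


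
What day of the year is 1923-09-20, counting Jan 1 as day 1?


Date: September 20, 1923
Days in months 1 through 8: 243
Plus 20 days in September

Day of year: 263


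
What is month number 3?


Month 3 of 12

March


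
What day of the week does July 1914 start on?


Target: July 1, 1914
Anchor: Jan 1, 1914. With p = 1914 - 1 = 1913: (p + p//4 - p//100 + p//400) mod 7 = (1913 + 478 - 19 + 4) mod 7 = 2376 mod 7 = 3 -> Thursday (Mon=0 ... Sun=6)
Days before July (Jan-Jun): 181 days
Weekday index = (3 + 181) mod 7 = 2

Wednesday


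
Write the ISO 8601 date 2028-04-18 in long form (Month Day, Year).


ISO 2028-04-18 parses as year=2028, month=04, day=18
Month 4 -> April

April 18, 2028


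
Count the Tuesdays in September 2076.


September 2076 has 30 days
Anchor: Jan 1, 2076. With p = 2076 - 1 = 2075: (p + p//4 - p//100 + p//400) mod 7 = (2075 + 518 - 20 + 5) mod 7 = 2578 mod 7 = 2 -> Wednesday (Mon=0 ... Sun=6)
Days before September (Jan-Aug): 244; September 1 index = (2 + 244) mod 7 = 1 -> Tuesday
First Tuesday is September 1
Tuesdays: 1, 8, 15, 22, 29

5 Tuesdays


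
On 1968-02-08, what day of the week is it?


Date: February 8, 1968
Anchor: Jan 1, 1968. With p = 1968 - 1 = 1967: (p + p//4 - p//100 + p//400) mod 7 = (1967 + 491 - 19 + 4) mod 7 = 2443 mod 7 = 0 -> Monday (Mon=0 ... Sun=6)
Days before February (Jan): 31; offset = 31 + 8 - 1 = 38
Weekday index = (0 + 38) mod 7 = 3

Day of the week: Thursday


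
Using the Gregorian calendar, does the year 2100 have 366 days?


Gregorian leap year rule: divisible by 4, but not by 100, unless also by 400.
2100 is divisible by 100 but not 400 -> not a leap year

No


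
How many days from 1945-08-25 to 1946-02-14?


From 1945-08-25 to 1946-02-14
1945-08-25: days before August = 31 + 28 + 31 + 30 + 31 + 30 + 31 = 212 (1945 is not a leap year); day of year = 212 + 25 = 237
1946-02-14: days before February = 31; day of year = 31 + 14 = 45
Rest of 1945: 365 - 237 = 128
Total = 128 + 45 = 173

173 days


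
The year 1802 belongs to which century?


Century = (year - 1) // 100 + 1
= (1802 - 1) // 100 + 1
= 1801 // 100 + 1
= 18 + 1

19th century


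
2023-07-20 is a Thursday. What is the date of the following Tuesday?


Current: Thursday
Target: Tuesday
Days ahead: 5

Next Tuesday: 2023-07-25


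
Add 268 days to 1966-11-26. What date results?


Start: 1966-11-26, add 268 days
November 1966 has 30 days: 30 - 26 = 4 days to November 30 -> 264 left
December 1966 has 31 days -> 233 left
January 1967 has 31 days -> 202 left
February 1967 has 28 days -> 174 left
March 1967 has 31 days -> 143 left
April 1967 has 30 days -> 113 left
May 1967 has 31 days -> 82 left
June 1967 has 30 days -> 52 left
July 1967 has 31 days -> 21 left
August 1967: 21 <= 31 -> lands on August 21

Result: 1967-08-21


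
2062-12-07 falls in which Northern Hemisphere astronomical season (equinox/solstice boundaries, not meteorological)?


Date: December 7
Astronomical Autumn (approx.; exact equinox/solstice day varies by year): September 22 to December 20
December 7 falls within the Autumn window

Autumn


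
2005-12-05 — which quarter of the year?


Month: December (month 12)
Q1: Jan-Mar, Q2: Apr-Jun, Q3: Jul-Sep, Q4: Oct-Dec

Q4


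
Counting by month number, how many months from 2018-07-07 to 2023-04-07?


From July 2018 to April 2023
5 years * 12 = 60 months, minus 3 months = 57

57 months


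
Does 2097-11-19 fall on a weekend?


Anchor: Jan 1, 2097. With p = 2097 - 1 = 2096: (p + p//4 - p//100 + p//400) mod 7 = (2096 + 524 - 20 + 5) mod 7 = 2605 mod 7 = 1 -> Tuesday (Mon=0 ... Sun=6)
Day of year: 323; offset = 322
Weekday index = (1 + 322) mod 7 = 1 -> Tuesday
Weekend days: Saturday, Sunday

No


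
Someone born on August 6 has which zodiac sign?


Date: August 6
Conventional tropical zodiac dates: Leo from July 23 onward; Virgo starts August 23
August 6 falls within the Leo range

Leo


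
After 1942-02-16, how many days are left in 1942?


Day of year: 47 of 365
Remaining = 365 - 47

318 days


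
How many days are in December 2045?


December 2045

31 days


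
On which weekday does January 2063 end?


January 2063 has 31 days
Anchor: Jan 1, 2063. With p = 2063 - 1 = 2062: (p + p//4 - p//100 + p//400) mod 7 = (2062 + 515 - 20 + 5) mod 7 = 2562 mod 7 = 0 -> Monday (Mon=0 ... Sun=6)
January 1 is the anchor itself -> Monday
Last day offset: 31 - 1 = 30 days
Weekday index = (0 + 30) mod 7 = 2

Wednesday, January 31


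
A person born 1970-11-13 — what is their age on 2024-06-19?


Birth: 1970-11-13
Reference: 2024-06-19
Year difference: 2024 - 1970 = 54
Birthday not yet reached in 2024, subtract 1

53 years old


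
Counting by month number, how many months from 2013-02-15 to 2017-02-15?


From February 2013 to February 2017
4 years * 12 = 48 months = 48

48 months


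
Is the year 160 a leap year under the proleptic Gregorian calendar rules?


Gregorian leap year rule: divisible by 4, but not by 100, unless also by 400.
160 is divisible by 4 but not 100 -> leap year

Yes


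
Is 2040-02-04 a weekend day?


Anchor: Jan 1, 2040. With p = 2040 - 1 = 2039: (p + p//4 - p//100 + p//400) mod 7 = (2039 + 509 - 20 + 5) mod 7 = 2533 mod 7 = 6 -> Sunday (Mon=0 ... Sun=6)
Day of year: 35; offset = 34
Weekday index = (6 + 34) mod 7 = 5 -> Saturday
Weekend days: Saturday, Sunday

Yes


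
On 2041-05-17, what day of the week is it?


Date: May 17, 2041
Anchor: Jan 1, 2041. With p = 2041 - 1 = 2040: (p + p//4 - p//100 + p//400) mod 7 = (2040 + 510 - 20 + 5) mod 7 = 2535 mod 7 = 1 -> Tuesday (Mon=0 ... Sun=6)
Days before May (Jan-Apr): 120; offset = 120 + 17 - 1 = 136
Weekday index = (1 + 136) mod 7 = 4

Day of the week: Friday


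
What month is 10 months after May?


May is month 5
5 + 10 = 15; wrap: 15 - 12 = 3

March


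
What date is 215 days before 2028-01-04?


Start: 2028-01-04, subtract 215 days
Back 4 days from January 4 reaches December 31, 2027 -> 211 left
December 2027 has 31 days -> back to November 30, 2027 -> 180 left
November 2027 has 30 days -> back to October 31, 2027 -> 150 left
October 2027 has 31 days -> back to September 30, 2027 -> 119 left
September 2027 has 30 days -> back to August 31, 2027 -> 89 left
August 2027 has 31 days -> back to July 31, 2027 -> 58 left
July 2027 has 31 days -> back to June 30, 2027 -> 27 left
June 2027: 30 - 27 = 3 -> lands on June 3

Result: 2027-06-03


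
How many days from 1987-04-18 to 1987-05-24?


From 1987-04-18 to 1987-05-24
1987-04-18: days before April = 31 + 28 + 31 = 90 (1987 is not a leap year); day of year = 90 + 18 = 108
1987-05-24: days before May = 31 + 28 + 31 + 30 = 120 (1987 is not a leap year); day of year = 120 + 24 = 144
Same year: 144 - 108 = 36

36 days


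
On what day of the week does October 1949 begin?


Target: October 1, 1949
Anchor: Jan 1, 1949. With p = 1949 - 1 = 1948: (p + p//4 - p//100 + p//400) mod 7 = (1948 + 487 - 19 + 4) mod 7 = 2420 mod 7 = 5 -> Saturday (Mon=0 ... Sun=6)
Days before October (Jan-Sep): 273 days
Weekday index = (5 + 273) mod 7 = 5

Saturday


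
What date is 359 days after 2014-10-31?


Start: 2014-10-31, add 359 days
October 31 is the last day of October 2014 -> 359 left
November 2014 has 30 days -> 329 left
December 2014 has 31 days -> 298 left
January 2015 has 31 days -> 267 left
February 2015 has 28 days -> 239 left
March 2015 has 31 days -> 208 left
April 2015 has 30 days -> 178 left
May 2015 has 31 days -> 147 left
June 2015 has 30 days -> 117 left
July 2015 has 31 days -> 86 left
August 2015 has 31 days -> 55 left
September 2015 has 30 days -> 25 left
October 2015: 25 <= 31 -> lands on October 25

Result: 2015-10-25


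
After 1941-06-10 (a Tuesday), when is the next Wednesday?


Current: Tuesday
Target: Wednesday
Days ahead: 1

Next Wednesday: 1941-06-11


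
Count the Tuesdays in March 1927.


March 1927 has 31 days
Anchor: Jan 1, 1927. With p = 1927 - 1 = 1926: (p + p//4 - p//100 + p//400) mod 7 = (1926 + 481 - 19 + 4) mod 7 = 2392 mod 7 = 5 -> Saturday (Mon=0 ... Sun=6)
Days before March (Jan-Feb): 59; March 1 index = (5 + 59) mod 7 = 1 -> Tuesday
First Tuesday is March 1
Tuesdays: 1, 8, 15, 22, 29

5 Tuesdays


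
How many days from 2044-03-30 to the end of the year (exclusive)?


Day of year: 90 of 366
Remaining = 366 - 90

276 days


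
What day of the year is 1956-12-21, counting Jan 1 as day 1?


Date: December 21, 1956
Days in months 1 through 11: 335
Plus 21 days in December

Day of year: 356


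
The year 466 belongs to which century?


Century = (year - 1) // 100 + 1
= (466 - 1) // 100 + 1
= 465 // 100 + 1
= 4 + 1

5th century


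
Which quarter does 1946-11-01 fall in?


Month: November (month 11)
Q1: Jan-Mar, Q2: Apr-Jun, Q3: Jul-Sep, Q4: Oct-Dec

Q4


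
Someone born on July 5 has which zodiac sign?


Date: July 5
Conventional tropical zodiac dates: Cancer from June 21 onward; Leo starts July 23
July 5 falls within the Cancer range

Cancer


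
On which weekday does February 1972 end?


February 1972 has 29 days
Anchor: Jan 1, 1972. With p = 1972 - 1 = 1971: (p + p//4 - p//100 + p//400) mod 7 = (1971 + 492 - 19 + 4) mod 7 = 2448 mod 7 = 5 -> Saturday (Mon=0 ... Sun=6)
Days before February (Jan): 31; February 1 index = (5 + 31) mod 7 = 1 -> Tuesday
Last day offset: 29 - 1 = 28 days
Weekday index = (1 + 28) mod 7 = 1

Tuesday, February 29


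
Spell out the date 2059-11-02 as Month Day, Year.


ISO 2059-11-02 parses as year=2059, month=11, day=02
Month 11 -> November

November 2, 2059


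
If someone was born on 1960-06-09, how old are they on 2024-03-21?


Birth: 1960-06-09
Reference: 2024-03-21
Year difference: 2024 - 1960 = 64
Birthday not yet reached in 2024, subtract 1

63 years old


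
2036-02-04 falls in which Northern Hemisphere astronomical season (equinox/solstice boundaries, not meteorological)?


Date: February 4
Astronomical Winter (approx.; exact equinox/solstice day varies by year): December 21 to March 19
February 4 falls within the Winter window

Winter


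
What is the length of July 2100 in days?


July 2100

31 days


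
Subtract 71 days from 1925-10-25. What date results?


Start: 1925-10-25, subtract 71 days
Back 25 days from October 25 reaches September 30, 1925 -> 46 left
September 1925 has 30 days -> back to August 31, 1925 -> 16 left
August 1925: 31 - 16 = 15 -> lands on August 15

Result: 1925-08-15


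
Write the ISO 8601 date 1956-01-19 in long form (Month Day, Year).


ISO 1956-01-19 parses as year=1956, month=01, day=19
Month 1 -> January

January 19, 1956


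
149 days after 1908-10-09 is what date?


Start: 1908-10-09, add 149 days
October 1908 has 31 days: 31 - 9 = 22 days to October 31 -> 127 left
November 1908 has 30 days -> 97 left
December 1908 has 31 days -> 66 left
January 1909 has 31 days -> 35 left
February 1909 has 28 days -> 7 left
March 1909: 7 <= 31 -> lands on March 7

Result: 1909-03-07


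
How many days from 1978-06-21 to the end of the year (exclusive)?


Day of year: 172 of 365
Remaining = 365 - 172

193 days


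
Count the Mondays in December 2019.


December 2019 has 31 days
Anchor: Jan 1, 2019. With p = 2019 - 1 = 2018: (p + p//4 - p//100 + p//400) mod 7 = (2018 + 504 - 20 + 5) mod 7 = 2507 mod 7 = 1 -> Tuesday (Mon=0 ... Sun=6)
Days before December (Jan-Nov): 334; December 1 index = (1 + 334) mod 7 = 6 -> Sunday
First Monday is December 2
Mondays: 2, 9, 16, 23, 30

5 Mondays


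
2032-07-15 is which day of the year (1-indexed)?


Date: July 15, 2032
Days in months 1 through 6: 182
Plus 15 days in July

Day of year: 197


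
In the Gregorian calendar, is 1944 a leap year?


Gregorian leap year rule: divisible by 4, but not by 100, unless also by 400.
1944 is divisible by 4 but not 100 -> leap year

Yes


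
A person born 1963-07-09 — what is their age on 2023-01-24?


Birth: 1963-07-09
Reference: 2023-01-24
Year difference: 2023 - 1963 = 60
Birthday not yet reached in 2023, subtract 1

59 years old


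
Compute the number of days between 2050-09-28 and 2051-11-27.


From 2050-09-28 to 2051-11-27
2050-09-28: days before September = 31 + 28 + 31 + 30 + 31 + 30 + 31 + 31 = 243 (2050 is not a leap year); day of year = 243 + 28 = 271
2051-11-27: days before November = 31 + 28 + 31 + 30 + 31 + 30 + 31 + 31 + 30 + 31 = 304 (2051 is not a leap year); day of year = 304 + 27 = 331
Rest of 2050: 365 - 271 = 94
Total = 94 + 331 = 425

425 days


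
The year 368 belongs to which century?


Century = (year - 1) // 100 + 1
= (368 - 1) // 100 + 1
= 367 // 100 + 1
= 3 + 1

4th century


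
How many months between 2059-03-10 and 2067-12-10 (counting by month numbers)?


From March 2059 to December 2067
8 years * 12 = 96 months, plus 9 months = 105

105 months


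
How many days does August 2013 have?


August 2013

31 days


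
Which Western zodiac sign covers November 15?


Date: November 15
Conventional tropical zodiac dates: Scorpio from October 23 onward; Sagittarius starts November 22
November 15 falls within the Scorpio range

Scorpio


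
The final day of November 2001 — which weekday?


November 2001 has 30 days
Anchor: Jan 1, 2001. With p = 2001 - 1 = 2000: (p + p//4 - p//100 + p//400) mod 7 = (2000 + 500 - 20 + 5) mod 7 = 2485 mod 7 = 0 -> Monday (Mon=0 ... Sun=6)
Days before November (Jan-Oct): 304; November 1 index = (0 + 304) mod 7 = 3 -> Thursday
Last day offset: 30 - 1 = 29 days
Weekday index = (3 + 29) mod 7 = 4

Friday, November 30


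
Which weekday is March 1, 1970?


Target: March 1, 1970
Anchor: Jan 1, 1970. With p = 1970 - 1 = 1969: (p + p//4 - p//100 + p//400) mod 7 = (1969 + 492 - 19 + 4) mod 7 = 2446 mod 7 = 3 -> Thursday (Mon=0 ... Sun=6)
Days before March (Jan-Feb): 59 days
Weekday index = (3 + 59) mod 7 = 6

Sunday


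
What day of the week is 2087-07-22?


Date: July 22, 2087
Anchor: Jan 1, 2087. With p = 2087 - 1 = 2086: (p + p//4 - p//100 + p//400) mod 7 = (2086 + 521 - 20 + 5) mod 7 = 2592 mod 7 = 2 -> Wednesday (Mon=0 ... Sun=6)
Days before July (Jan-Jun): 181; offset = 181 + 22 - 1 = 202
Weekday index = (2 + 202) mod 7 = 1

Day of the week: Tuesday


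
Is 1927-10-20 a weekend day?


Anchor: Jan 1, 1927. With p = 1927 - 1 = 1926: (p + p//4 - p//100 + p//400) mod 7 = (1926 + 481 - 19 + 4) mod 7 = 2392 mod 7 = 5 -> Saturday (Mon=0 ... Sun=6)
Day of year: 293; offset = 292
Weekday index = (5 + 292) mod 7 = 3 -> Thursday
Weekend days: Saturday, Sunday

No


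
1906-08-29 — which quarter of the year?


Month: August (month 8)
Q1: Jan-Mar, Q2: Apr-Jun, Q3: Jul-Sep, Q4: Oct-Dec

Q3


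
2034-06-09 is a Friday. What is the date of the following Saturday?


Current: Friday
Target: Saturday
Days ahead: 1

Next Saturday: 2034-06-10


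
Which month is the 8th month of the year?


Month 8 of 12

August


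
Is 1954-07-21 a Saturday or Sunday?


Anchor: Jan 1, 1954. With p = 1954 - 1 = 1953: (p + p//4 - p//100 + p//400) mod 7 = (1953 + 488 - 19 + 4) mod 7 = 2426 mod 7 = 4 -> Friday (Mon=0 ... Sun=6)
Day of year: 202; offset = 201
Weekday index = (4 + 201) mod 7 = 2 -> Wednesday
Weekend days: Saturday, Sunday

No


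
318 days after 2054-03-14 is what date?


Start: 2054-03-14, add 318 days
March 2054 has 31 days: 31 - 14 = 17 days to March 31 -> 301 left
April 2054 has 30 days -> 271 left
May 2054 has 31 days -> 240 left
June 2054 has 30 days -> 210 left
July 2054 has 31 days -> 179 left
August 2054 has 31 days -> 148 left
September 2054 has 30 days -> 118 left
October 2054 has 31 days -> 87 left
November 2054 has 30 days -> 57 left
December 2054 has 31 days -> 26 left
January 2055: 26 <= 31 -> lands on January 26

Result: 2055-01-26


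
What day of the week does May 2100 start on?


Target: May 1, 2100
Anchor: Jan 1, 2100. With p = 2100 - 1 = 2099: (p + p//4 - p//100 + p//400) mod 7 = (2099 + 524 - 20 + 5) mod 7 = 2608 mod 7 = 4 -> Friday (Mon=0 ... Sun=6)
Days before May (Jan-Apr): 120 days
Weekday index = (4 + 120) mod 7 = 5

Saturday


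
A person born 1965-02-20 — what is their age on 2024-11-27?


Birth: 1965-02-20
Reference: 2024-11-27
Year difference: 2024 - 1965 = 59

59 years old


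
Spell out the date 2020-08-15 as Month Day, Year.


ISO 2020-08-15 parses as year=2020, month=08, day=15
Month 8 -> August

August 15, 2020


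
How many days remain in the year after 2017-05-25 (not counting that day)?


Day of year: 145 of 365
Remaining = 365 - 145

220 days


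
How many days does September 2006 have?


September 2006

30 days


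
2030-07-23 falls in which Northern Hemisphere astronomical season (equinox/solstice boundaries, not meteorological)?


Date: July 23
Astronomical Summer (approx.; exact equinox/solstice day varies by year): June 21 to September 21
July 23 falls within the Summer window

Summer


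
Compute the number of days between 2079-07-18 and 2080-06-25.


From 2079-07-18 to 2080-06-25
2079-07-18: days before July = 31 + 28 + 31 + 30 + 31 + 30 = 181 (2079 is not a leap year); day of year = 181 + 18 = 199
2080-06-25: days before June = 31 + 29 + 31 + 30 + 31 = 152 (2080 is a leap year); day of year = 152 + 25 = 177
Rest of 2079: 365 - 199 = 166
Total = 166 + 177 = 343

343 days


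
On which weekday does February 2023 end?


February 2023 has 28 days
Anchor: Jan 1, 2023. With p = 2023 - 1 = 2022: (p + p//4 - p//100 + p//400) mod 7 = (2022 + 505 - 20 + 5) mod 7 = 2512 mod 7 = 6 -> Sunday (Mon=0 ... Sun=6)
Days before February (Jan): 31; February 1 index = (6 + 31) mod 7 = 2 -> Wednesday
Last day offset: 28 - 1 = 27 days
Weekday index = (2 + 27) mod 7 = 1

Tuesday, February 28


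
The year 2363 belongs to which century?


Century = (year - 1) // 100 + 1
= (2363 - 1) // 100 + 1
= 2362 // 100 + 1
= 23 + 1

24th century


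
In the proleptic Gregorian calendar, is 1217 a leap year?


Gregorian leap year rule: divisible by 4, but not by 100, unless also by 400.
1217 is not divisible by 4 -> not a leap year

No


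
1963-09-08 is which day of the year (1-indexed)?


Date: September 8, 1963
Days in months 1 through 8: 243
Plus 8 days in September

Day of year: 251


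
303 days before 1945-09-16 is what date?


Start: 1945-09-16, subtract 303 days
Back 16 days from September 16 reaches August 31, 1945 -> 287 left
August 1945 has 31 days -> back to July 31, 1945 -> 256 left
July 1945 has 31 days -> back to June 30, 1945 -> 225 left
June 1945 has 30 days -> back to May 31, 1945 -> 195 left
May 1945 has 31 days -> back to April 30, 1945 -> 164 left
April 1945 has 30 days -> back to March 31, 1945 -> 134 left
March 1945 has 31 days -> back to February 28, 1945 -> 103 left
February 1945 has 28 days -> back to January 31, 1945 -> 75 left
January 1945 has 31 days -> back to December 31, 1944 -> 44 left
December 1944 has 31 days -> back to November 30, 1944 -> 13 left
November 1944: 30 - 13 = 17 -> lands on November 17

Result: 1944-11-17


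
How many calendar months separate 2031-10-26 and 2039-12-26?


From October 2031 to December 2039
8 years * 12 = 96 months, plus 2 months = 98

98 months


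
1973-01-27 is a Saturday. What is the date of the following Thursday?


Current: Saturday
Target: Thursday
Days ahead: 5

Next Thursday: 1973-02-01


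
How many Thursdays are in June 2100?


June 2100 has 30 days
Anchor: Jan 1, 2100. With p = 2100 - 1 = 2099: (p + p//4 - p//100 + p//400) mod 7 = (2099 + 524 - 20 + 5) mod 7 = 2608 mod 7 = 4 -> Friday (Mon=0 ... Sun=6)
Days before June (Jan-May): 151; June 1 index = (4 + 151) mod 7 = 1 -> Tuesday
First Thursday is June 3
Thursdays: 3, 10, 17, 24

4 Thursdays


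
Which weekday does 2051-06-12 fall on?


Date: June 12, 2051
Anchor: Jan 1, 2051. With p = 2051 - 1 = 2050: (p + p//4 - p//100 + p//400) mod 7 = (2050 + 512 - 20 + 5) mod 7 = 2547 mod 7 = 6 -> Sunday (Mon=0 ... Sun=6)
Days before June (Jan-May): 151; offset = 151 + 12 - 1 = 162
Weekday index = (6 + 162) mod 7 = 0

Day of the week: Monday


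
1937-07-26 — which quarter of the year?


Month: July (month 7)
Q1: Jan-Mar, Q2: Apr-Jun, Q3: Jul-Sep, Q4: Oct-Dec

Q3


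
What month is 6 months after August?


August is month 8
8 + 6 = 14; wrap: 14 - 12 = 2

February


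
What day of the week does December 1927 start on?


Target: December 1, 1927
Anchor: Jan 1, 1927. With p = 1927 - 1 = 1926: (p + p//4 - p//100 + p//400) mod 7 = (1926 + 481 - 19 + 4) mod 7 = 2392 mod 7 = 5 -> Saturday (Mon=0 ... Sun=6)
Days before December (Jan-Nov): 334 days
Weekday index = (5 + 334) mod 7 = 3

Thursday


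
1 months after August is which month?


August is month 8
8 + 1 = 9

September


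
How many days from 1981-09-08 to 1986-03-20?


From 1981-09-08 to 1986-03-20
1981-09-08: days before September = 31 + 28 + 31 + 30 + 31 + 30 + 31 + 31 = 243 (1981 is not a leap year); day of year = 243 + 8 = 251
1986-03-20: days before March = 31 + 28 = 59 (1986 is not a leap year); day of year = 59 + 20 = 79
Rest of 1981: 365 - 251 = 114
Full years 1982 (365), 1983 (365), 1984 (366), 1985 (365): 1461
Total = 114 + 1461 + 79 = 1654

1654 days


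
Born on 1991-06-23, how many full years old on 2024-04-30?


Birth: 1991-06-23
Reference: 2024-04-30
Year difference: 2024 - 1991 = 33
Birthday not yet reached in 2024, subtract 1

32 years old


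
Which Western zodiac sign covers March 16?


Date: March 16
Conventional tropical zodiac dates: Pisces from February 19 onward; Aries starts March 21
March 16 falls within the Pisces range

Pisces


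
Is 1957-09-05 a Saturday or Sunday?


Anchor: Jan 1, 1957. With p = 1957 - 1 = 1956: (p + p//4 - p//100 + p//400) mod 7 = (1956 + 489 - 19 + 4) mod 7 = 2430 mod 7 = 1 -> Tuesday (Mon=0 ... Sun=6)
Day of year: 248; offset = 247
Weekday index = (1 + 247) mod 7 = 3 -> Thursday
Weekend days: Saturday, Sunday

No


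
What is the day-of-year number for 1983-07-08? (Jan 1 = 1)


Date: July 8, 1983
Days in months 1 through 6: 181
Plus 8 days in July

Day of year: 189


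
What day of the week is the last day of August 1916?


August 1916 has 31 days
Anchor: Jan 1, 1916. With p = 1916 - 1 = 1915: (p + p//4 - p//100 + p//400) mod 7 = (1915 + 478 - 19 + 4) mod 7 = 2378 mod 7 = 5 -> Saturday (Mon=0 ... Sun=6)
Days before August (Jan-Jul): 213; August 1 index = (5 + 213) mod 7 = 1 -> Tuesday
Last day offset: 31 - 1 = 30 days
Weekday index = (1 + 30) mod 7 = 3

Thursday, August 31


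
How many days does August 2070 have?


August 2070

31 days


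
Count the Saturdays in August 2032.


August 2032 has 31 days
Anchor: Jan 1, 2032. With p = 2032 - 1 = 2031: (p + p//4 - p//100 + p//400) mod 7 = (2031 + 507 - 20 + 5) mod 7 = 2523 mod 7 = 3 -> Thursday (Mon=0 ... Sun=6)
Days before August (Jan-Jul): 213; August 1 index = (3 + 213) mod 7 = 6 -> Sunday
First Saturday is August 7
Saturdays: 7, 14, 21, 28

4 Saturdays


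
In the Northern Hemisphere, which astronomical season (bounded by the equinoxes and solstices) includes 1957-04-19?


Date: April 19
Astronomical Spring (approx.; exact equinox/solstice day varies by year): March 20 to June 20
April 19 falls within the Spring window

Spring


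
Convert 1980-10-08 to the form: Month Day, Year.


ISO 1980-10-08 parses as year=1980, month=10, day=08
Month 10 -> October

October 8, 1980


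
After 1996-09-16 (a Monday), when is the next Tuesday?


Current: Monday
Target: Tuesday
Days ahead: 1

Next Tuesday: 1996-09-17


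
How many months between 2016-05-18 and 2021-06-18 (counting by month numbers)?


From May 2016 to June 2021
5 years * 12 = 60 months, plus 1 month = 61

61 months


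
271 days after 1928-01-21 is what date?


Start: 1928-01-21, add 271 days
January 1928 has 31 days: 31 - 21 = 10 days to January 31 -> 261 left
February 1928 has 29 days -> 232 left
March 1928 has 31 days -> 201 left
April 1928 has 30 days -> 171 left
May 1928 has 31 days -> 140 left
June 1928 has 30 days -> 110 left
July 1928 has 31 days -> 79 left
August 1928 has 31 days -> 48 left
September 1928 has 30 days -> 18 left
October 1928: 18 <= 31 -> lands on October 18

Result: 1928-10-18


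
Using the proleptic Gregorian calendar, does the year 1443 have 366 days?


Gregorian leap year rule: divisible by 4, but not by 100, unless also by 400.
1443 is not divisible by 4 -> not a leap year

No


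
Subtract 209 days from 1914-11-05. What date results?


Start: 1914-11-05, subtract 209 days
Back 5 days from November 5 reaches October 31, 1914 -> 204 left
October 1914 has 31 days -> back to September 30, 1914 -> 173 left
September 1914 has 30 days -> back to August 31, 1914 -> 143 left
August 1914 has 31 days -> back to July 31, 1914 -> 112 left
July 1914 has 31 days -> back to June 30, 1914 -> 81 left
June 1914 has 30 days -> back to May 31, 1914 -> 51 left
May 1914 has 31 days -> back to April 30, 1914 -> 20 left
April 1914: 30 - 20 = 10 -> lands on April 10

Result: 1914-04-10


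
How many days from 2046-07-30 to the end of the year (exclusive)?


Day of year: 211 of 365
Remaining = 365 - 211

154 days


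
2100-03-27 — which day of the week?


Date: March 27, 2100
Anchor: Jan 1, 2100. With p = 2100 - 1 = 2099: (p + p//4 - p//100 + p//400) mod 7 = (2099 + 524 - 20 + 5) mod 7 = 2608 mod 7 = 4 -> Friday (Mon=0 ... Sun=6)
Days before March (Jan-Feb): 59; offset = 59 + 27 - 1 = 85
Weekday index = (4 + 85) mod 7 = 5

Day of the week: Saturday


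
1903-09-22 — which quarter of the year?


Month: September (month 9)
Q1: Jan-Mar, Q2: Apr-Jun, Q3: Jul-Sep, Q4: Oct-Dec

Q3


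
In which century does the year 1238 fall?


Century = (year - 1) // 100 + 1
= (1238 - 1) // 100 + 1
= 1237 // 100 + 1
= 12 + 1

13th century


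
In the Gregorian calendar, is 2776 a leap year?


Gregorian leap year rule: divisible by 4, but not by 100, unless also by 400.
2776 is divisible by 4 but not 100 -> leap year

Yes


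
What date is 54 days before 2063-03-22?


Start: 2063-03-22, subtract 54 days
Back 22 days from March 22 reaches February 28, 2063 -> 32 left
February 2063 has 28 days -> back to January 31, 2063 -> 4 left
January 2063: 31 - 4 = 27 -> lands on January 27

Result: 2063-01-27


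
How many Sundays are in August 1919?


August 1919 has 31 days
Anchor: Jan 1, 1919. With p = 1919 - 1 = 1918: (p + p//4 - p//100 + p//400) mod 7 = (1918 + 479 - 19 + 4) mod 7 = 2382 mod 7 = 2 -> Wednesday (Mon=0 ... Sun=6)
Days before August (Jan-Jul): 212; August 1 index = (2 + 212) mod 7 = 4 -> Friday
First Sunday is August 3
Sundays: 3, 10, 17, 24, 31

5 Sundays


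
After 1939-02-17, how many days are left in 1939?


Day of year: 48 of 365
Remaining = 365 - 48

317 days


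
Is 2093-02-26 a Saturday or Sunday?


Anchor: Jan 1, 2093. With p = 2093 - 1 = 2092: (p + p//4 - p//100 + p//400) mod 7 = (2092 + 523 - 20 + 5) mod 7 = 2600 mod 7 = 3 -> Thursday (Mon=0 ... Sun=6)
Day of year: 57; offset = 56
Weekday index = (3 + 56) mod 7 = 3 -> Thursday
Weekend days: Saturday, Sunday

No


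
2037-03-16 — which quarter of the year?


Month: March (month 3)
Q1: Jan-Mar, Q2: Apr-Jun, Q3: Jul-Sep, Q4: Oct-Dec

Q1


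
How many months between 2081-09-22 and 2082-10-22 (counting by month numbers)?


From September 2081 to October 2082
1 year * 12 = 12 months, plus 1 month = 13

13 months


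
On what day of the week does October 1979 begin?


Target: October 1, 1979
Anchor: Jan 1, 1979. With p = 1979 - 1 = 1978: (p + p//4 - p//100 + p//400) mod 7 = (1978 + 494 - 19 + 4) mod 7 = 2457 mod 7 = 0 -> Monday (Mon=0 ... Sun=6)
Days before October (Jan-Sep): 273 days
Weekday index = (0 + 273) mod 7 = 0

Monday


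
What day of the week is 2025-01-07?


Date: January 7, 2025
Anchor: Jan 1, 2025. With p = 2025 - 1 = 2024: (p + p//4 - p//100 + p//400) mod 7 = (2024 + 506 - 20 + 5) mod 7 = 2515 mod 7 = 2 -> Wednesday (Mon=0 ... Sun=6)
Days into year = 7 - 1 = 6
Weekday index = (2 + 6) mod 7 = 1

Day of the week: Tuesday


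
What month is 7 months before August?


August is month 8
8 - 7 = 1

January


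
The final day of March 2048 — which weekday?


March 2048 has 31 days
Anchor: Jan 1, 2048. With p = 2048 - 1 = 2047: (p + p//4 - p//100 + p//400) mod 7 = (2047 + 511 - 20 + 5) mod 7 = 2543 mod 7 = 2 -> Wednesday (Mon=0 ... Sun=6)
Days before March (Jan-Feb): 60; March 1 index = (2 + 60) mod 7 = 6 -> Sunday
Last day offset: 31 - 1 = 30 days
Weekday index = (6 + 30) mod 7 = 1

Tuesday, March 31


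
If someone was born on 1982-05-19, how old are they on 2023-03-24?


Birth: 1982-05-19
Reference: 2023-03-24
Year difference: 2023 - 1982 = 41
Birthday not yet reached in 2023, subtract 1

40 years old


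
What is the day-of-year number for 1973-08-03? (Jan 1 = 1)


Date: August 3, 1973
Days in months 1 through 7: 212
Plus 3 days in August

Day of year: 215


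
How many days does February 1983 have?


February 1983 (leap year: no)

28 days


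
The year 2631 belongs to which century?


Century = (year - 1) // 100 + 1
= (2631 - 1) // 100 + 1
= 2630 // 100 + 1
= 26 + 1

27th century


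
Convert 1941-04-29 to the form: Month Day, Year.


ISO 1941-04-29 parses as year=1941, month=04, day=29
Month 4 -> April

April 29, 1941


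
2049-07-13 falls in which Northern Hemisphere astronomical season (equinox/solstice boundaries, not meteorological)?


Date: July 13
Astronomical Summer (approx.; exact equinox/solstice day varies by year): June 21 to September 21
July 13 falls within the Summer window

Summer


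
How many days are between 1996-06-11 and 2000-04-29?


From 1996-06-11 to 2000-04-29
1996-06-11: days before June = 31 + 29 + 31 + 30 + 31 = 152 (1996 is a leap year); day of year = 152 + 11 = 163
2000-04-29: days before April = 31 + 29 + 31 = 91 (2000 is a leap year); day of year = 91 + 29 = 120
Rest of 1996: 366 - 163 = 203
Full years 1997 (365), 1998 (365), 1999 (365): 1095
Total = 203 + 1095 + 120 = 1418

1418 days


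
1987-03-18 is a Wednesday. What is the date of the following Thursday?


Current: Wednesday
Target: Thursday
Days ahead: 1

Next Thursday: 1987-03-19


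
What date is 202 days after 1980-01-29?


Start: 1980-01-29, add 202 days
January 1980 has 31 days: 31 - 29 = 2 days to January 31 -> 200 left
February 1980 has 29 days -> 171 left
March 1980 has 31 days -> 140 left
April 1980 has 30 days -> 110 left
May 1980 has 31 days -> 79 left
June 1980 has 30 days -> 49 left
July 1980 has 31 days -> 18 left
August 1980: 18 <= 31 -> lands on August 18

Result: 1980-08-18


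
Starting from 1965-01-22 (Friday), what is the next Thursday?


Current: Friday
Target: Thursday
Days ahead: 6

Next Thursday: 1965-01-28


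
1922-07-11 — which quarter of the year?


Month: July (month 7)
Q1: Jan-Mar, Q2: Apr-Jun, Q3: Jul-Sep, Q4: Oct-Dec

Q3


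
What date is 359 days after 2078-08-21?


Start: 2078-08-21, add 359 days
August 2078 has 31 days: 31 - 21 = 10 days to August 31 -> 349 left
September 2078 has 30 days -> 319 left
October 2078 has 31 days -> 288 left
November 2078 has 30 days -> 258 left
December 2078 has 31 days -> 227 left
January 2079 has 31 days -> 196 left
February 2079 has 28 days -> 168 left
March 2079 has 31 days -> 137 left
April 2079 has 30 days -> 107 left
May 2079 has 31 days -> 76 left
June 2079 has 30 days -> 46 left
July 2079 has 31 days -> 15 left
August 2079: 15 <= 31 -> lands on August 15

Result: 2079-08-15


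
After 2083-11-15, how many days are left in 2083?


Day of year: 319 of 365
Remaining = 365 - 319

46 days


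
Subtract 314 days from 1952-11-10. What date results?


Start: 1952-11-10, subtract 314 days
Back 10 days from November 10 reaches October 31, 1952 -> 304 left
October 1952 has 31 days -> back to September 30, 1952 -> 273 left
September 1952 has 30 days -> back to August 31, 1952 -> 243 left
August 1952 has 31 days -> back to July 31, 1952 -> 212 left
July 1952 has 31 days -> back to June 30, 1952 -> 181 left
June 1952 has 30 days -> back to May 31, 1952 -> 151 left
May 1952 has 31 days -> back to April 30, 1952 -> 120 left
April 1952 has 30 days -> back to March 31, 1952 -> 90 left
March 1952 has 31 days -> back to February 29, 1952 -> 59 left
February 1952 has 29 days -> back to January 31, 1952 -> 30 left
January 1952: 31 - 30 = 1 -> lands on January 1

Result: 1952-01-01


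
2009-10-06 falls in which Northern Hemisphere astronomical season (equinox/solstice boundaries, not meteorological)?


Date: October 6
Astronomical Autumn (approx.; exact equinox/solstice day varies by year): September 22 to December 20
October 6 falls within the Autumn window

Autumn


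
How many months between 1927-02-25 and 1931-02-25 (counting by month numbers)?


From February 1927 to February 1931
4 years * 12 = 48 months = 48

48 months


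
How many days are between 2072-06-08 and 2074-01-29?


From 2072-06-08 to 2074-01-29
2072-06-08: days before June = 31 + 29 + 31 + 30 + 31 = 152 (2072 is a leap year); day of year = 152 + 8 = 160
2074-01-29: day of year = 29
Rest of 2072: 366 - 160 = 206
Full years 2073 (365): 365
Total = 206 + 365 + 29 = 600

600 days


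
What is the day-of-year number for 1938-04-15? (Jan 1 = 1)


Date: April 15, 1938
Days in months 1 through 3: 90
Plus 15 days in April

Day of year: 105


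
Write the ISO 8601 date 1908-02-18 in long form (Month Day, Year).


ISO 1908-02-18 parses as year=1908, month=02, day=18
Month 2 -> February

February 18, 1908


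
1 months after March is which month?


March is month 3
3 + 1 = 4

April


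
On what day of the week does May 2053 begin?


Target: May 1, 2053
Anchor: Jan 1, 2053. With p = 2053 - 1 = 2052: (p + p//4 - p//100 + p//400) mod 7 = (2052 + 513 - 20 + 5) mod 7 = 2550 mod 7 = 2 -> Wednesday (Mon=0 ... Sun=6)
Days before May (Jan-Apr): 120 days
Weekday index = (2 + 120) mod 7 = 3

Thursday


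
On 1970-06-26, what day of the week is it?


Date: June 26, 1970
Anchor: Jan 1, 1970. With p = 1970 - 1 = 1969: (p + p//4 - p//100 + p//400) mod 7 = (1969 + 492 - 19 + 4) mod 7 = 2446 mod 7 = 3 -> Thursday (Mon=0 ... Sun=6)
Days before June (Jan-May): 151; offset = 151 + 26 - 1 = 176
Weekday index = (3 + 176) mod 7 = 4

Day of the week: Friday


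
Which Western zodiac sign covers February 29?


Date: February 29
Conventional tropical zodiac dates: Pisces from February 19 onward; Aries starts March 21
February 29 falls within the Pisces range

Pisces
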